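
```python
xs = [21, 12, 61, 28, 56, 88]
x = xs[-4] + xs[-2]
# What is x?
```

xs has length 6. Negative index -4 maps to positive index 6 + (-4) = 2. xs[2] = 61.
xs has length 6. Negative index -2 maps to positive index 6 + (-2) = 4. xs[4] = 56.
Sum: 61 + 56 = 117.

117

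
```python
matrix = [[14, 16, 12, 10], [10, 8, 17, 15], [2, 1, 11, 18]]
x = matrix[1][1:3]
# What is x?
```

matrix[1] = [10, 8, 17, 15]. matrix[1] has length 4. The slice matrix[1][1:3] selects indices [1, 2] (1->8, 2->17), giving [8, 17].

[8, 17]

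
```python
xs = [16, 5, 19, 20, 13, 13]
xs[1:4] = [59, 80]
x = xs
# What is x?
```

xs starts as [16, 5, 19, 20, 13, 13] (length 6). The slice xs[1:4] covers indices [1, 2, 3] with values [5, 19, 20]. Replacing that slice with [59, 80] (different length) produces [16, 59, 80, 13, 13].

[16, 59, 80, 13, 13]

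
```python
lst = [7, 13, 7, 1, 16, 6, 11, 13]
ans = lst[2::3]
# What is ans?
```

lst has length 8. The slice lst[2::3] selects indices [2, 5] (2->7, 5->6), giving [7, 6].

[7, 6]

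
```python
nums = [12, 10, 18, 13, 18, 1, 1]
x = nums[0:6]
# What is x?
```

nums has length 7. The slice nums[0:6] selects indices [0, 1, 2, 3, 4, 5] (0->12, 1->10, 2->18, 3->13, 4->18, 5->1), giving [12, 10, 18, 13, 18, 1].

[12, 10, 18, 13, 18, 1]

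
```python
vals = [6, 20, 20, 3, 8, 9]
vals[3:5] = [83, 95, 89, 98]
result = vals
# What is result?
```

vals starts as [6, 20, 20, 3, 8, 9] (length 6). The slice vals[3:5] covers indices [3, 4] with values [3, 8]. Replacing that slice with [83, 95, 89, 98] (different length) produces [6, 20, 20, 83, 95, 89, 98, 9].

[6, 20, 20, 83, 95, 89, 98, 9]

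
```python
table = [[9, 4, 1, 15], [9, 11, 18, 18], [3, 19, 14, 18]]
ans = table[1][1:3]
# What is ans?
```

table[1] = [9, 11, 18, 18]. table[1] has length 4. The slice table[1][1:3] selects indices [1, 2] (1->11, 2->18), giving [11, 18].

[11, 18]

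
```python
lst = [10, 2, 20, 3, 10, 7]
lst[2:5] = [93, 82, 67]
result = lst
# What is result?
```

lst starts as [10, 2, 20, 3, 10, 7] (length 6). The slice lst[2:5] covers indices [2, 3, 4] with values [20, 3, 10]. Replacing that slice with [93, 82, 67] (same length) produces [10, 2, 93, 82, 67, 7].

[10, 2, 93, 82, 67, 7]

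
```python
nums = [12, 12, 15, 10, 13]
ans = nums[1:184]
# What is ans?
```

nums has length 5. The slice nums[1:184] selects indices [1, 2, 3, 4] (1->12, 2->15, 3->10, 4->13), giving [12, 15, 10, 13].

[12, 15, 10, 13]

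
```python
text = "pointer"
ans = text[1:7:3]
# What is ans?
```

text has length 7. The slice text[1:7:3] selects indices [1, 4] (1->'o', 4->'t'), giving 'ot'.

'ot'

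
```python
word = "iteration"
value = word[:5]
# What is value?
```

word has length 9. The slice word[:5] selects indices [0, 1, 2, 3, 4] (0->'i', 1->'t', 2->'e', 3->'r', 4->'a'), giving 'itera'.

'itera'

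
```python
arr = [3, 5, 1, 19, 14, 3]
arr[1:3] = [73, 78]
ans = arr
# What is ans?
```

arr starts as [3, 5, 1, 19, 14, 3] (length 6). The slice arr[1:3] covers indices [1, 2] with values [5, 1]. Replacing that slice with [73, 78] (same length) produces [3, 73, 78, 19, 14, 3].

[3, 73, 78, 19, 14, 3]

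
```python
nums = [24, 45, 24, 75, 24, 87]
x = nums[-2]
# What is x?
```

nums has length 6. Negative index -2 maps to positive index 6 + (-2) = 4. nums[4] = 24.

24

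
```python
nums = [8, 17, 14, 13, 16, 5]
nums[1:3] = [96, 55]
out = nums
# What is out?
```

nums starts as [8, 17, 14, 13, 16, 5] (length 6). The slice nums[1:3] covers indices [1, 2] with values [17, 14]. Replacing that slice with [96, 55] (same length) produces [8, 96, 55, 13, 16, 5].

[8, 96, 55, 13, 16, 5]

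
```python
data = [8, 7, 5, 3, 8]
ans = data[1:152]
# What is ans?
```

data has length 5. The slice data[1:152] selects indices [1, 2, 3, 4] (1->7, 2->5, 3->3, 4->8), giving [7, 5, 3, 8].

[7, 5, 3, 8]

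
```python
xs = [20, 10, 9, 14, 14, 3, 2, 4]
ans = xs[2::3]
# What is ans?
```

xs has length 8. The slice xs[2::3] selects indices [2, 5] (2->9, 5->3), giving [9, 3].

[9, 3]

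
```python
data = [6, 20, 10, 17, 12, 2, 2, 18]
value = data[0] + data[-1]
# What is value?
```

data has length 8. data[0] = 6.
data has length 8. Negative index -1 maps to positive index 8 + (-1) = 7. data[7] = 18.
Sum: 6 + 18 = 24.

24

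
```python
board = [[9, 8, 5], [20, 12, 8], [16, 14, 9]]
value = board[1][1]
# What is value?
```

board[1] = [20, 12, 8]. Taking column 1 of that row yields 12.

12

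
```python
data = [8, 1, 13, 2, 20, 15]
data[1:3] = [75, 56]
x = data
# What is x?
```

data starts as [8, 1, 13, 2, 20, 15] (length 6). The slice data[1:3] covers indices [1, 2] with values [1, 13]. Replacing that slice with [75, 56] (same length) produces [8, 75, 56, 2, 20, 15].

[8, 75, 56, 2, 20, 15]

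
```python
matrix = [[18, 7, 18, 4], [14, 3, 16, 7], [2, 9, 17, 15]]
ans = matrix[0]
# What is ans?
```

matrix has 3 rows. Row 0 is [18, 7, 18, 4].

[18, 7, 18, 4]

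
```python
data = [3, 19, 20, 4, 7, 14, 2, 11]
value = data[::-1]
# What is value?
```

data has length 8. The slice data[::-1] selects indices [7, 6, 5, 4, 3, 2, 1, 0] (7->11, 6->2, 5->14, 4->7, 3->4, 2->20, 1->19, 0->3), giving [11, 2, 14, 7, 4, 20, 19, 3].

[11, 2, 14, 7, 4, 20, 19, 3]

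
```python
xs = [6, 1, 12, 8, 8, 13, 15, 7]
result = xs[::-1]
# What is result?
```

xs has length 8. The slice xs[::-1] selects indices [7, 6, 5, 4, 3, 2, 1, 0] (7->7, 6->15, 5->13, 4->8, 3->8, 2->12, 1->1, 0->6), giving [7, 15, 13, 8, 8, 12, 1, 6].

[7, 15, 13, 8, 8, 12, 1, 6]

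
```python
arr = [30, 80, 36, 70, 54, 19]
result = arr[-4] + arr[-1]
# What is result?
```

arr has length 6. Negative index -4 maps to positive index 6 + (-4) = 2. arr[2] = 36.
arr has length 6. Negative index -1 maps to positive index 6 + (-1) = 5. arr[5] = 19.
Sum: 36 + 19 = 55.

55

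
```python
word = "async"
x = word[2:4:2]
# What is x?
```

word has length 5. The slice word[2:4:2] selects indices [2] (2->'y'), giving 'y'.

'y'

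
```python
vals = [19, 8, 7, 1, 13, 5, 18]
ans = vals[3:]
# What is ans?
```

vals has length 7. The slice vals[3:] selects indices [3, 4, 5, 6] (3->1, 4->13, 5->5, 6->18), giving [1, 13, 5, 18].

[1, 13, 5, 18]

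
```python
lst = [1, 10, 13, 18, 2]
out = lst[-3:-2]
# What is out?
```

lst has length 5. The slice lst[-3:-2] selects indices [2] (2->13), giving [13].

[13]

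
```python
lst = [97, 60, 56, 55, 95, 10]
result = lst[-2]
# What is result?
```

lst has length 6. Negative index -2 maps to positive index 6 + (-2) = 4. lst[4] = 95.

95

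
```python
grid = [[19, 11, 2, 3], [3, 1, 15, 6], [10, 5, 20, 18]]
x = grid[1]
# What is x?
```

grid has 3 rows. Row 1 is [3, 1, 15, 6].

[3, 1, 15, 6]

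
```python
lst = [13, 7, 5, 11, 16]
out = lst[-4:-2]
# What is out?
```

lst has length 5. The slice lst[-4:-2] selects indices [1, 2] (1->7, 2->5), giving [7, 5].

[7, 5]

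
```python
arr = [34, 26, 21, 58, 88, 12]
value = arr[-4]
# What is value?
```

arr has length 6. Negative index -4 maps to positive index 6 + (-4) = 2. arr[2] = 21.

21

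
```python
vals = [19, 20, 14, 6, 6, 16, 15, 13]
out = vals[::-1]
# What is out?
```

vals has length 8. The slice vals[::-1] selects indices [7, 6, 5, 4, 3, 2, 1, 0] (7->13, 6->15, 5->16, 4->6, 3->6, 2->14, 1->20, 0->19), giving [13, 15, 16, 6, 6, 14, 20, 19].

[13, 15, 16, 6, 6, 14, 20, 19]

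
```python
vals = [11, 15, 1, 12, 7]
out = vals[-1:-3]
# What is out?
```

vals has length 5. The slice vals[-1:-3] resolves to an empty index range, so the result is [].

[]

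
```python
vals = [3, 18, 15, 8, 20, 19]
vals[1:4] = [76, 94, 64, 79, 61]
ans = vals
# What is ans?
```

vals starts as [3, 18, 15, 8, 20, 19] (length 6). The slice vals[1:4] covers indices [1, 2, 3] with values [18, 15, 8]. Replacing that slice with [76, 94, 64, 79, 61] (different length) produces [3, 76, 94, 64, 79, 61, 20, 19].

[3, 76, 94, 64, 79, 61, 20, 19]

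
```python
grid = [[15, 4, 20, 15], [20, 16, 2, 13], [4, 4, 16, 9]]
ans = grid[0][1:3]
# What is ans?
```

grid[0] = [15, 4, 20, 15]. grid[0] has length 4. The slice grid[0][1:3] selects indices [1, 2] (1->4, 2->20), giving [4, 20].

[4, 20]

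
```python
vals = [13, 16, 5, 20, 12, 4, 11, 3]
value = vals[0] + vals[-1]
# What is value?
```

vals has length 8. vals[0] = 13.
vals has length 8. Negative index -1 maps to positive index 8 + (-1) = 7. vals[7] = 3.
Sum: 13 + 3 = 16.

16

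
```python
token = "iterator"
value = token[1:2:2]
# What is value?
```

token has length 8. The slice token[1:2:2] selects indices [1] (1->'t'), giving 't'.

't'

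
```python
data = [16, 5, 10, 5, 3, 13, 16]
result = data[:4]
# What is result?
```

data has length 7. The slice data[:4] selects indices [0, 1, 2, 3] (0->16, 1->5, 2->10, 3->5), giving [16, 5, 10, 5].

[16, 5, 10, 5]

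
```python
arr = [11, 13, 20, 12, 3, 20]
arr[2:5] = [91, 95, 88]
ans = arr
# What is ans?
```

arr starts as [11, 13, 20, 12, 3, 20] (length 6). The slice arr[2:5] covers indices [2, 3, 4] with values [20, 12, 3]. Replacing that slice with [91, 95, 88] (same length) produces [11, 13, 91, 95, 88, 20].

[11, 13, 91, 95, 88, 20]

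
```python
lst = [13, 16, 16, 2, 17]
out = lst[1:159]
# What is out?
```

lst has length 5. The slice lst[1:159] selects indices [1, 2, 3, 4] (1->16, 2->16, 3->2, 4->17), giving [16, 16, 2, 17].

[16, 16, 2, 17]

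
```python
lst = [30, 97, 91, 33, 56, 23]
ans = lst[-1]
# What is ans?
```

lst has length 6. Negative index -1 maps to positive index 6 + (-1) = 5. lst[5] = 23.

23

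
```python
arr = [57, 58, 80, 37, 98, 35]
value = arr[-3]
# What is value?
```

arr has length 6. Negative index -3 maps to positive index 6 + (-3) = 3. arr[3] = 37.

37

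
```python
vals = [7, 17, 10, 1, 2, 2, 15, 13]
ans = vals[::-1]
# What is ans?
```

vals has length 8. The slice vals[::-1] selects indices [7, 6, 5, 4, 3, 2, 1, 0] (7->13, 6->15, 5->2, 4->2, 3->1, 2->10, 1->17, 0->7), giving [13, 15, 2, 2, 1, 10, 17, 7].

[13, 15, 2, 2, 1, 10, 17, 7]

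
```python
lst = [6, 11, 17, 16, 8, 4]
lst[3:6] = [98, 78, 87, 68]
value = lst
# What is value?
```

lst starts as [6, 11, 17, 16, 8, 4] (length 6). The slice lst[3:6] covers indices [3, 4, 5] with values [16, 8, 4]. Replacing that slice with [98, 78, 87, 68] (different length) produces [6, 11, 17, 98, 78, 87, 68].

[6, 11, 17, 98, 78, 87, 68]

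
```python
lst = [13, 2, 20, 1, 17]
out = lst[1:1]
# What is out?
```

lst has length 5. The slice lst[1:1] resolves to an empty index range, so the result is [].

[]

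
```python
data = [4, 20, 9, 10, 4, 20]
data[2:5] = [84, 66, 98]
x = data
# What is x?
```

data starts as [4, 20, 9, 10, 4, 20] (length 6). The slice data[2:5] covers indices [2, 3, 4] with values [9, 10, 4]. Replacing that slice with [84, 66, 98] (same length) produces [4, 20, 84, 66, 98, 20].

[4, 20, 84, 66, 98, 20]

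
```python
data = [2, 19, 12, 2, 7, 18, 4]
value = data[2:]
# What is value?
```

data has length 7. The slice data[2:] selects indices [2, 3, 4, 5, 6] (2->12, 3->2, 4->7, 5->18, 6->4), giving [12, 2, 7, 18, 4].

[12, 2, 7, 18, 4]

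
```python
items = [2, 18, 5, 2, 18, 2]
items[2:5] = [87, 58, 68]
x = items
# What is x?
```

items starts as [2, 18, 5, 2, 18, 2] (length 6). The slice items[2:5] covers indices [2, 3, 4] with values [5, 2, 18]. Replacing that slice with [87, 58, 68] (same length) produces [2, 18, 87, 58, 68, 2].

[2, 18, 87, 58, 68, 2]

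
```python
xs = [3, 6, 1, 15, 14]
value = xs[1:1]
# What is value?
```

xs has length 5. The slice xs[1:1] resolves to an empty index range, so the result is [].

[]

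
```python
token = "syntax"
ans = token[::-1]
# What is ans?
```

token has length 6. The slice token[::-1] selects indices [5, 4, 3, 2, 1, 0] (5->'x', 4->'a', 3->'t', 2->'n', 1->'y', 0->'s'), giving 'xatnys'.

'xatnys'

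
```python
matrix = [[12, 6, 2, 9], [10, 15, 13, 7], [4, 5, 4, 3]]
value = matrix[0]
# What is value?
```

matrix has 3 rows. Row 0 is [12, 6, 2, 9].

[12, 6, 2, 9]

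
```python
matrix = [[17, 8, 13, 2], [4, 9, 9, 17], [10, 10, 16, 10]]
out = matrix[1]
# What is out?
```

matrix has 3 rows. Row 1 is [4, 9, 9, 17].

[4, 9, 9, 17]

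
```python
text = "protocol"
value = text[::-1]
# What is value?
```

text has length 8. The slice text[::-1] selects indices [7, 6, 5, 4, 3, 2, 1, 0] (7->'l', 6->'o', 5->'c', 4->'o', 3->'t', 2->'o', 1->'r', 0->'p'), giving 'locotorp'.

'locotorp'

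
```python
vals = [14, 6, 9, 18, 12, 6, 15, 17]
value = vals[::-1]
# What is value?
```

vals has length 8. The slice vals[::-1] selects indices [7, 6, 5, 4, 3, 2, 1, 0] (7->17, 6->15, 5->6, 4->12, 3->18, 2->9, 1->6, 0->14), giving [17, 15, 6, 12, 18, 9, 6, 14].

[17, 15, 6, 12, 18, 9, 6, 14]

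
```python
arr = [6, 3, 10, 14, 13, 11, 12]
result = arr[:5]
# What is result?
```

arr has length 7. The slice arr[:5] selects indices [0, 1, 2, 3, 4] (0->6, 1->3, 2->10, 3->14, 4->13), giving [6, 3, 10, 14, 13].

[6, 3, 10, 14, 13]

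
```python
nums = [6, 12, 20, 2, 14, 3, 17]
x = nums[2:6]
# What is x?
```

nums has length 7. The slice nums[2:6] selects indices [2, 3, 4, 5] (2->20, 3->2, 4->14, 5->3), giving [20, 2, 14, 3].

[20, 2, 14, 3]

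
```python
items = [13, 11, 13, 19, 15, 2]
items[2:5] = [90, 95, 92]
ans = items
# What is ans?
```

items starts as [13, 11, 13, 19, 15, 2] (length 6). The slice items[2:5] covers indices [2, 3, 4] with values [13, 19, 15]. Replacing that slice with [90, 95, 92] (same length) produces [13, 11, 90, 95, 92, 2].

[13, 11, 90, 95, 92, 2]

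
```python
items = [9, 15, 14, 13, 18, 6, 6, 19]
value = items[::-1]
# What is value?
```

items has length 8. The slice items[::-1] selects indices [7, 6, 5, 4, 3, 2, 1, 0] (7->19, 6->6, 5->6, 4->18, 3->13, 2->14, 1->15, 0->9), giving [19, 6, 6, 18, 13, 14, 15, 9].

[19, 6, 6, 18, 13, 14, 15, 9]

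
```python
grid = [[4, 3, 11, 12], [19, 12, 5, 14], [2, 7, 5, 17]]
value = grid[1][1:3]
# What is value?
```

grid[1] = [19, 12, 5, 14]. grid[1] has length 4. The slice grid[1][1:3] selects indices [1, 2] (1->12, 2->5), giving [12, 5].

[12, 5]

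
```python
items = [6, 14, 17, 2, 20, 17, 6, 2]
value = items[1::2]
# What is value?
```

items has length 8. The slice items[1::2] selects indices [1, 3, 5, 7] (1->14, 3->2, 5->17, 7->2), giving [14, 2, 17, 2].

[14, 2, 17, 2]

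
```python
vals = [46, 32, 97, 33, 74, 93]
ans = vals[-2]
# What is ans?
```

vals has length 6. Negative index -2 maps to positive index 6 + (-2) = 4. vals[4] = 74.

74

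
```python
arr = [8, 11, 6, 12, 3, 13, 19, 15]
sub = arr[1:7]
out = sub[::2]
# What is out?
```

arr has length 8. The slice arr[1:7] selects indices [1, 2, 3, 4, 5, 6] (1->11, 2->6, 3->12, 4->3, 5->13, 6->19), giving [11, 6, 12, 3, 13, 19]. So sub = [11, 6, 12, 3, 13, 19]. sub has length 6. The slice sub[::2] selects indices [0, 2, 4] (0->11, 2->12, 4->13), giving [11, 12, 13].

[11, 12, 13]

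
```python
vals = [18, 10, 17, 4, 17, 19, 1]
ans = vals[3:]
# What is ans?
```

vals has length 7. The slice vals[3:] selects indices [3, 4, 5, 6] (3->4, 4->17, 5->19, 6->1), giving [4, 17, 19, 1].

[4, 17, 19, 1]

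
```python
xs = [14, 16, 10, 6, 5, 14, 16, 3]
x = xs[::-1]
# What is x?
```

xs has length 8. The slice xs[::-1] selects indices [7, 6, 5, 4, 3, 2, 1, 0] (7->3, 6->16, 5->14, 4->5, 3->6, 2->10, 1->16, 0->14), giving [3, 16, 14, 5, 6, 10, 16, 14].

[3, 16, 14, 5, 6, 10, 16, 14]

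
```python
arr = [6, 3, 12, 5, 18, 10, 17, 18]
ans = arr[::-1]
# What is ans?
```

arr has length 8. The slice arr[::-1] selects indices [7, 6, 5, 4, 3, 2, 1, 0] (7->18, 6->17, 5->10, 4->18, 3->5, 2->12, 1->3, 0->6), giving [18, 17, 10, 18, 5, 12, 3, 6].

[18, 17, 10, 18, 5, 12, 3, 6]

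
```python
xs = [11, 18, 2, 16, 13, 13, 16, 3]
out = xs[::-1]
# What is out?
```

xs has length 8. The slice xs[::-1] selects indices [7, 6, 5, 4, 3, 2, 1, 0] (7->3, 6->16, 5->13, 4->13, 3->16, 2->2, 1->18, 0->11), giving [3, 16, 13, 13, 16, 2, 18, 11].

[3, 16, 13, 13, 16, 2, 18, 11]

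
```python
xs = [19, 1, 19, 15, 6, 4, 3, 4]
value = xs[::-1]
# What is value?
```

xs has length 8. The slice xs[::-1] selects indices [7, 6, 5, 4, 3, 2, 1, 0] (7->4, 6->3, 5->4, 4->6, 3->15, 2->19, 1->1, 0->19), giving [4, 3, 4, 6, 15, 19, 1, 19].

[4, 3, 4, 6, 15, 19, 1, 19]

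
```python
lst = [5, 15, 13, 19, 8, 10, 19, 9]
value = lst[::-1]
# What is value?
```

lst has length 8. The slice lst[::-1] selects indices [7, 6, 5, 4, 3, 2, 1, 0] (7->9, 6->19, 5->10, 4->8, 3->19, 2->13, 1->15, 0->5), giving [9, 19, 10, 8, 19, 13, 15, 5].

[9, 19, 10, 8, 19, 13, 15, 5]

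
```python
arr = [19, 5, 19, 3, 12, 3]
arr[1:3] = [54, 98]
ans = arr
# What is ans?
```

arr starts as [19, 5, 19, 3, 12, 3] (length 6). The slice arr[1:3] covers indices [1, 2] with values [5, 19]. Replacing that slice with [54, 98] (same length) produces [19, 54, 98, 3, 12, 3].

[19, 54, 98, 3, 12, 3]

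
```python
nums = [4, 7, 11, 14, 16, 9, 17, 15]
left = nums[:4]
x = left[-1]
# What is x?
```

nums has length 8. The slice nums[:4] selects indices [0, 1, 2, 3] (0->4, 1->7, 2->11, 3->14), giving [4, 7, 11, 14]. So left = [4, 7, 11, 14]. Then left[-1] = 14.

14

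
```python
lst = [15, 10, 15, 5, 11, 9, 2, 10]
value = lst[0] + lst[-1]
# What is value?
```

lst has length 8. lst[0] = 15.
lst has length 8. Negative index -1 maps to positive index 8 + (-1) = 7. lst[7] = 10.
Sum: 15 + 10 = 25.

25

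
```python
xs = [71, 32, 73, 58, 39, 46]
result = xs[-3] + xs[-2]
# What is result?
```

xs has length 6. Negative index -3 maps to positive index 6 + (-3) = 3. xs[3] = 58.
xs has length 6. Negative index -2 maps to positive index 6 + (-2) = 4. xs[4] = 39.
Sum: 58 + 39 = 97.

97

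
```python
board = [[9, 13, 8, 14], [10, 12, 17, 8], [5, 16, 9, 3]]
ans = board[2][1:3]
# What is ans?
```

board[2] = [5, 16, 9, 3]. board[2] has length 4. The slice board[2][1:3] selects indices [1, 2] (1->16, 2->9), giving [16, 9].

[16, 9]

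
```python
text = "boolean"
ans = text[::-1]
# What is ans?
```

text has length 7. The slice text[::-1] selects indices [6, 5, 4, 3, 2, 1, 0] (6->'n', 5->'a', 4->'e', 3->'l', 2->'o', 1->'o', 0->'b'), giving 'naeloob'.

'naeloob'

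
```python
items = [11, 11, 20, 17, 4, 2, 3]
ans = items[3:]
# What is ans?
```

items has length 7. The slice items[3:] selects indices [3, 4, 5, 6] (3->17, 4->4, 5->2, 6->3), giving [17, 4, 2, 3].

[17, 4, 2, 3]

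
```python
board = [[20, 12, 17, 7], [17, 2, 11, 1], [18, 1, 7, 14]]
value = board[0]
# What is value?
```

board has 3 rows. Row 0 is [20, 12, 17, 7].

[20, 12, 17, 7]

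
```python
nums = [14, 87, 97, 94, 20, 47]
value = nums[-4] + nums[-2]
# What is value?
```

nums has length 6. Negative index -4 maps to positive index 6 + (-4) = 2. nums[2] = 97.
nums has length 6. Negative index -2 maps to positive index 6 + (-2) = 4. nums[4] = 20.
Sum: 97 + 20 = 117.

117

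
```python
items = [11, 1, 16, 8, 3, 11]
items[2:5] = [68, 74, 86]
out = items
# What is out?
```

items starts as [11, 1, 16, 8, 3, 11] (length 6). The slice items[2:5] covers indices [2, 3, 4] with values [16, 8, 3]. Replacing that slice with [68, 74, 86] (same length) produces [11, 1, 68, 74, 86, 11].

[11, 1, 68, 74, 86, 11]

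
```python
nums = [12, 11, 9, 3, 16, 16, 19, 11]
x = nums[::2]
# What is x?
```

nums has length 8. The slice nums[::2] selects indices [0, 2, 4, 6] (0->12, 2->9, 4->16, 6->19), giving [12, 9, 16, 19].

[12, 9, 16, 19]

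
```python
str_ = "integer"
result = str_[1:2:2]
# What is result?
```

str_ has length 7. The slice str_[1:2:2] selects indices [1] (1->'n'), giving 'n'.

'n'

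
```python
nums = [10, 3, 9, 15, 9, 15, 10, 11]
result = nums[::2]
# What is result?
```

nums has length 8. The slice nums[::2] selects indices [0, 2, 4, 6] (0->10, 2->9, 4->9, 6->10), giving [10, 9, 9, 10].

[10, 9, 9, 10]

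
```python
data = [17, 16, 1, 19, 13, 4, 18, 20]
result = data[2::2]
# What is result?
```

data has length 8. The slice data[2::2] selects indices [2, 4, 6] (2->1, 4->13, 6->18), giving [1, 13, 18].

[1, 13, 18]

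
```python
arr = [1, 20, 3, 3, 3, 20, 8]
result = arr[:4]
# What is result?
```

arr has length 7. The slice arr[:4] selects indices [0, 1, 2, 3] (0->1, 1->20, 2->3, 3->3), giving [1, 20, 3, 3].

[1, 20, 3, 3]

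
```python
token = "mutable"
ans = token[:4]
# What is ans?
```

token has length 7. The slice token[:4] selects indices [0, 1, 2, 3] (0->'m', 1->'u', 2->'t', 3->'a'), giving 'muta'.

'muta'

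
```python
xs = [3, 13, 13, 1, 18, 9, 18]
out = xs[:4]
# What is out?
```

xs has length 7. The slice xs[:4] selects indices [0, 1, 2, 3] (0->3, 1->13, 2->13, 3->1), giving [3, 13, 13, 1].

[3, 13, 13, 1]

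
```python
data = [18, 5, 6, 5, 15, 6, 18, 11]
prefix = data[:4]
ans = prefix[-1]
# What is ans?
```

data has length 8. The slice data[:4] selects indices [0, 1, 2, 3] (0->18, 1->5, 2->6, 3->5), giving [18, 5, 6, 5]. So prefix = [18, 5, 6, 5]. Then prefix[-1] = 5.

5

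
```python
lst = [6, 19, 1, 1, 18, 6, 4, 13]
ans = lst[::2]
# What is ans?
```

lst has length 8. The slice lst[::2] selects indices [0, 2, 4, 6] (0->6, 2->1, 4->18, 6->4), giving [6, 1, 18, 4].

[6, 1, 18, 4]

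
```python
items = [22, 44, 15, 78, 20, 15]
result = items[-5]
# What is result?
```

items has length 6. Negative index -5 maps to positive index 6 + (-5) = 1. items[1] = 44.

44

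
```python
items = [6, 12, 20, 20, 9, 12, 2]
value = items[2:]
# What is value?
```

items has length 7. The slice items[2:] selects indices [2, 3, 4, 5, 6] (2->20, 3->20, 4->9, 5->12, 6->2), giving [20, 20, 9, 12, 2].

[20, 20, 9, 12, 2]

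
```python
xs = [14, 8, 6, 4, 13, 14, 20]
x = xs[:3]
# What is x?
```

xs has length 7. The slice xs[:3] selects indices [0, 1, 2] (0->14, 1->8, 2->6), giving [14, 8, 6].

[14, 8, 6]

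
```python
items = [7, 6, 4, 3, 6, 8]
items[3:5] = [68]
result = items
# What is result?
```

items starts as [7, 6, 4, 3, 6, 8] (length 6). The slice items[3:5] covers indices [3, 4] with values [3, 6]. Replacing that slice with [68] (different length) produces [7, 6, 4, 68, 8].

[7, 6, 4, 68, 8]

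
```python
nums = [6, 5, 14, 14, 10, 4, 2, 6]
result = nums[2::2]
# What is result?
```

nums has length 8. The slice nums[2::2] selects indices [2, 4, 6] (2->14, 4->10, 6->2), giving [14, 10, 2].

[14, 10, 2]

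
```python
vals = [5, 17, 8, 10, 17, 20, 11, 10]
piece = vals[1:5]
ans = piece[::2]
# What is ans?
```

vals has length 8. The slice vals[1:5] selects indices [1, 2, 3, 4] (1->17, 2->8, 3->10, 4->17), giving [17, 8, 10, 17]. So piece = [17, 8, 10, 17]. piece has length 4. The slice piece[::2] selects indices [0, 2] (0->17, 2->10), giving [17, 10].

[17, 10]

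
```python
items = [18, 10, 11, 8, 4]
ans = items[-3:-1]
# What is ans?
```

items has length 5. The slice items[-3:-1] selects indices [2, 3] (2->11, 3->8), giving [11, 8].

[11, 8]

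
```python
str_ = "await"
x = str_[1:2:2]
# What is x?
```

str_ has length 5. The slice str_[1:2:2] selects indices [1] (1->'w'), giving 'w'.

'w'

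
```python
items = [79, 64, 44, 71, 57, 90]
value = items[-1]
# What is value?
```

items has length 6. Negative index -1 maps to positive index 6 + (-1) = 5. items[5] = 90.

90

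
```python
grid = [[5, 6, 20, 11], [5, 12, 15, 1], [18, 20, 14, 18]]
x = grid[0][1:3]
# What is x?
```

grid[0] = [5, 6, 20, 11]. grid[0] has length 4. The slice grid[0][1:3] selects indices [1, 2] (1->6, 2->20), giving [6, 20].

[6, 20]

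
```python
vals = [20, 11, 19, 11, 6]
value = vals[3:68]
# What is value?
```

vals has length 5. The slice vals[3:68] selects indices [3, 4] (3->11, 4->6), giving [11, 6].

[11, 6]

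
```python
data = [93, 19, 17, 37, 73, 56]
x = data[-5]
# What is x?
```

data has length 6. Negative index -5 maps to positive index 6 + (-5) = 1. data[1] = 19.

19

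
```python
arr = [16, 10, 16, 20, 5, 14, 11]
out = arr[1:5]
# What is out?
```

arr has length 7. The slice arr[1:5] selects indices [1, 2, 3, 4] (1->10, 2->16, 3->20, 4->5), giving [10, 16, 20, 5].

[10, 16, 20, 5]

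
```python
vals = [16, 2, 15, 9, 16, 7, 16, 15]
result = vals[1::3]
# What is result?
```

vals has length 8. The slice vals[1::3] selects indices [1, 4, 7] (1->2, 4->16, 7->15), giving [2, 16, 15].

[2, 16, 15]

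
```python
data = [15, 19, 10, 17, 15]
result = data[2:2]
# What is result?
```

data has length 5. The slice data[2:2] resolves to an empty index range, so the result is [].

[]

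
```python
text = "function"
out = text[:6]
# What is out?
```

text has length 8. The slice text[:6] selects indices [0, 1, 2, 3, 4, 5] (0->'f', 1->'u', 2->'n', 3->'c', 4->'t', 5->'i'), giving 'functi'.

'functi'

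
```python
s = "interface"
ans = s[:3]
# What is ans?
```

s has length 9. The slice s[:3] selects indices [0, 1, 2] (0->'i', 1->'n', 2->'t'), giving 'int'.

'int'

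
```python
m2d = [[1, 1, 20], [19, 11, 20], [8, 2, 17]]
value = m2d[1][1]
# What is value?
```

m2d[1] = [19, 11, 20]. Taking column 1 of that row yields 11.

11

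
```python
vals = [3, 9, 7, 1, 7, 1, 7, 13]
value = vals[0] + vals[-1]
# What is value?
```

vals has length 8. vals[0] = 3.
vals has length 8. Negative index -1 maps to positive index 8 + (-1) = 7. vals[7] = 13.
Sum: 3 + 13 = 16.

16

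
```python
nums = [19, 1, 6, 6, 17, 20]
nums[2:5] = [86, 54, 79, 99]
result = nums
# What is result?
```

nums starts as [19, 1, 6, 6, 17, 20] (length 6). The slice nums[2:5] covers indices [2, 3, 4] with values [6, 6, 17]. Replacing that slice with [86, 54, 79, 99] (different length) produces [19, 1, 86, 54, 79, 99, 20].

[19, 1, 86, 54, 79, 99, 20]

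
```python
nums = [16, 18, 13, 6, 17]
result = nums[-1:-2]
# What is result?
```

nums has length 5. The slice nums[-1:-2] resolves to an empty index range, so the result is [].

[]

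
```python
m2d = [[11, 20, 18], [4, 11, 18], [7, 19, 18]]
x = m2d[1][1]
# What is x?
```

m2d[1] = [4, 11, 18]. Taking column 1 of that row yields 11.

11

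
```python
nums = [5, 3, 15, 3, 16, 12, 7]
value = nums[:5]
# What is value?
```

nums has length 7. The slice nums[:5] selects indices [0, 1, 2, 3, 4] (0->5, 1->3, 2->15, 3->3, 4->16), giving [5, 3, 15, 3, 16].

[5, 3, 15, 3, 16]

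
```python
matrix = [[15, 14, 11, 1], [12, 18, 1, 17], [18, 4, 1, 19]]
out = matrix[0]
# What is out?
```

matrix has 3 rows. Row 0 is [15, 14, 11, 1].

[15, 14, 11, 1]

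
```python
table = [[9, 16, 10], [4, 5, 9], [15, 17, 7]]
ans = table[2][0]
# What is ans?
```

table[2] = [15, 17, 7]. Taking column 0 of that row yields 15.

15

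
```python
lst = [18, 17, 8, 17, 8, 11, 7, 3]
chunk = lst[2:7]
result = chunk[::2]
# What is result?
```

lst has length 8. The slice lst[2:7] selects indices [2, 3, 4, 5, 6] (2->8, 3->17, 4->8, 5->11, 6->7), giving [8, 17, 8, 11, 7]. So chunk = [8, 17, 8, 11, 7]. chunk has length 5. The slice chunk[::2] selects indices [0, 2, 4] (0->8, 2->8, 4->7), giving [8, 8, 7].

[8, 8, 7]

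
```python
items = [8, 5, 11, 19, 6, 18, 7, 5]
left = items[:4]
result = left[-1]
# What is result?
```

items has length 8. The slice items[:4] selects indices [0, 1, 2, 3] (0->8, 1->5, 2->11, 3->19), giving [8, 5, 11, 19]. So left = [8, 5, 11, 19]. Then left[-1] = 19.

19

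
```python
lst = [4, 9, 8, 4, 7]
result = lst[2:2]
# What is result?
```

lst has length 5. The slice lst[2:2] resolves to an empty index range, so the result is [].

[]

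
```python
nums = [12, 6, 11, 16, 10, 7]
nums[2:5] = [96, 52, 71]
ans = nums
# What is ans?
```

nums starts as [12, 6, 11, 16, 10, 7] (length 6). The slice nums[2:5] covers indices [2, 3, 4] with values [11, 16, 10]. Replacing that slice with [96, 52, 71] (same length) produces [12, 6, 96, 52, 71, 7].

[12, 6, 96, 52, 71, 7]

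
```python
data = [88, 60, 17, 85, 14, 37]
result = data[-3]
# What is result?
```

data has length 6. Negative index -3 maps to positive index 6 + (-3) = 3. data[3] = 85.

85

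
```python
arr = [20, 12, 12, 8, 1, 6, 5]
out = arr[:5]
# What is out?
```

arr has length 7. The slice arr[:5] selects indices [0, 1, 2, 3, 4] (0->20, 1->12, 2->12, 3->8, 4->1), giving [20, 12, 12, 8, 1].

[20, 12, 12, 8, 1]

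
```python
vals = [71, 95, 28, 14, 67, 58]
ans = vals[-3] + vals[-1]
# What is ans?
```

vals has length 6. Negative index -3 maps to positive index 6 + (-3) = 3. vals[3] = 14.
vals has length 6. Negative index -1 maps to positive index 6 + (-1) = 5. vals[5] = 58.
Sum: 14 + 58 = 72.

72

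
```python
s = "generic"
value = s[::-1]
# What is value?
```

s has length 7. The slice s[::-1] selects indices [6, 5, 4, 3, 2, 1, 0] (6->'c', 5->'i', 4->'r', 3->'e', 2->'n', 1->'e', 0->'g'), giving 'cireneg'.

'cireneg'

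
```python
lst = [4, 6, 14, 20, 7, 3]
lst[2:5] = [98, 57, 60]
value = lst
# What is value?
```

lst starts as [4, 6, 14, 20, 7, 3] (length 6). The slice lst[2:5] covers indices [2, 3, 4] with values [14, 20, 7]. Replacing that slice with [98, 57, 60] (same length) produces [4, 6, 98, 57, 60, 3].

[4, 6, 98, 57, 60, 3]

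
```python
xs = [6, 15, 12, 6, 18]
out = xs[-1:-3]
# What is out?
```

xs has length 5. The slice xs[-1:-3] resolves to an empty index range, so the result is [].

[]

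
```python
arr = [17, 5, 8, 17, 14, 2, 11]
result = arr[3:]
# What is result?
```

arr has length 7. The slice arr[3:] selects indices [3, 4, 5, 6] (3->17, 4->14, 5->2, 6->11), giving [17, 14, 2, 11].

[17, 14, 2, 11]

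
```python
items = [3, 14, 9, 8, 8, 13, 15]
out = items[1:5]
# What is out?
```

items has length 7. The slice items[1:5] selects indices [1, 2, 3, 4] (1->14, 2->9, 3->8, 4->8), giving [14, 9, 8, 8].

[14, 9, 8, 8]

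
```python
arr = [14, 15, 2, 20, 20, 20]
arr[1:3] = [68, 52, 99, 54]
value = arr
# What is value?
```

arr starts as [14, 15, 2, 20, 20, 20] (length 6). The slice arr[1:3] covers indices [1, 2] with values [15, 2]. Replacing that slice with [68, 52, 99, 54] (different length) produces [14, 68, 52, 99, 54, 20, 20, 20].

[14, 68, 52, 99, 54, 20, 20, 20]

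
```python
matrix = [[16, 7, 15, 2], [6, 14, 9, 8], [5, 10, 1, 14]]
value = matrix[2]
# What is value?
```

matrix has 3 rows. Row 2 is [5, 10, 1, 14].

[5, 10, 1, 14]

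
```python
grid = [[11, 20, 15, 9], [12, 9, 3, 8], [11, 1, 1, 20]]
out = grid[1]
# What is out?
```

grid has 3 rows. Row 1 is [12, 9, 3, 8].

[12, 9, 3, 8]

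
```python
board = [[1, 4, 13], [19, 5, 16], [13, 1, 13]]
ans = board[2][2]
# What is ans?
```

board[2] = [13, 1, 13]. Taking column 2 of that row yields 13.

13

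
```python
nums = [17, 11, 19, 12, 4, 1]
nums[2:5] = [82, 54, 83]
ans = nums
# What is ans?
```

nums starts as [17, 11, 19, 12, 4, 1] (length 6). The slice nums[2:5] covers indices [2, 3, 4] with values [19, 12, 4]. Replacing that slice with [82, 54, 83] (same length) produces [17, 11, 82, 54, 83, 1].

[17, 11, 82, 54, 83, 1]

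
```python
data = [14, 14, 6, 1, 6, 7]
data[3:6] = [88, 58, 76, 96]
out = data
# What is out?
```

data starts as [14, 14, 6, 1, 6, 7] (length 6). The slice data[3:6] covers indices [3, 4, 5] with values [1, 6, 7]. Replacing that slice with [88, 58, 76, 96] (different length) produces [14, 14, 6, 88, 58, 76, 96].

[14, 14, 6, 88, 58, 76, 96]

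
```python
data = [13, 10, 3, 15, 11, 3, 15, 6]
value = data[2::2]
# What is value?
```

data has length 8. The slice data[2::2] selects indices [2, 4, 6] (2->3, 4->11, 6->15), giving [3, 11, 15].

[3, 11, 15]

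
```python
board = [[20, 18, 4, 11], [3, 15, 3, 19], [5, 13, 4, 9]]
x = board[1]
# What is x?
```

board has 3 rows. Row 1 is [3, 15, 3, 19].

[3, 15, 3, 19]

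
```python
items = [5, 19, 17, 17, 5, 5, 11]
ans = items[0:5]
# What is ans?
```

items has length 7. The slice items[0:5] selects indices [0, 1, 2, 3, 4] (0->5, 1->19, 2->17, 3->17, 4->5), giving [5, 19, 17, 17, 5].

[5, 19, 17, 17, 5]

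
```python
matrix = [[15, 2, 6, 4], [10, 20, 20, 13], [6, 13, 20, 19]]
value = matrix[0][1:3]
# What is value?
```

matrix[0] = [15, 2, 6, 4]. matrix[0] has length 4. The slice matrix[0][1:3] selects indices [1, 2] (1->2, 2->6), giving [2, 6].

[2, 6]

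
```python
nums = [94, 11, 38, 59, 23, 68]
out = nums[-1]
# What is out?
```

nums has length 6. Negative index -1 maps to positive index 6 + (-1) = 5. nums[5] = 68.

68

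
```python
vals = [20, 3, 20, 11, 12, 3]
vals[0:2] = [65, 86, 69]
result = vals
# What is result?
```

vals starts as [20, 3, 20, 11, 12, 3] (length 6). The slice vals[0:2] covers indices [0, 1] with values [20, 3]. Replacing that slice with [65, 86, 69] (different length) produces [65, 86, 69, 20, 11, 12, 3].

[65, 86, 69, 20, 11, 12, 3]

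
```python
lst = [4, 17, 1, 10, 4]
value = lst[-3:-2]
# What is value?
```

lst has length 5. The slice lst[-3:-2] selects indices [2] (2->1), giving [1].

[1]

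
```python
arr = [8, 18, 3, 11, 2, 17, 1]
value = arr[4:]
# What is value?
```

arr has length 7. The slice arr[4:] selects indices [4, 5, 6] (4->2, 5->17, 6->1), giving [2, 17, 1].

[2, 17, 1]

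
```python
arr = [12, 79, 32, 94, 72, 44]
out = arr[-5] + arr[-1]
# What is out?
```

arr has length 6. Negative index -5 maps to positive index 6 + (-5) = 1. arr[1] = 79.
arr has length 6. Negative index -1 maps to positive index 6 + (-1) = 5. arr[5] = 44.
Sum: 79 + 44 = 123.

123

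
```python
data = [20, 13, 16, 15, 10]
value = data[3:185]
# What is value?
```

data has length 5. The slice data[3:185] selects indices [3, 4] (3->15, 4->10), giving [15, 10].

[15, 10]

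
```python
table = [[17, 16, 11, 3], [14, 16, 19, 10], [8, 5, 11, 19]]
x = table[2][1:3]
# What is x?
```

table[2] = [8, 5, 11, 19]. table[2] has length 4. The slice table[2][1:3] selects indices [1, 2] (1->5, 2->11), giving [5, 11].

[5, 11]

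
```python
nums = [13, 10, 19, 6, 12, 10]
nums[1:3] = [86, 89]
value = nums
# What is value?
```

nums starts as [13, 10, 19, 6, 12, 10] (length 6). The slice nums[1:3] covers indices [1, 2] with values [10, 19]. Replacing that slice with [86, 89] (same length) produces [13, 86, 89, 6, 12, 10].

[13, 86, 89, 6, 12, 10]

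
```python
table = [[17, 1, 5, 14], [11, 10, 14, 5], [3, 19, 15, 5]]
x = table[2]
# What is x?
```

table has 3 rows. Row 2 is [3, 19, 15, 5].

[3, 19, 15, 5]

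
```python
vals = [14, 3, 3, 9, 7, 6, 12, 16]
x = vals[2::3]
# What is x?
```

vals has length 8. The slice vals[2::3] selects indices [2, 5] (2->3, 5->6), giving [3, 6].

[3, 6]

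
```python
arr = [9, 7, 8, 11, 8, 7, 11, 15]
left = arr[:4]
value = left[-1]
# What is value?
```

arr has length 8. The slice arr[:4] selects indices [0, 1, 2, 3] (0->9, 1->7, 2->8, 3->11), giving [9, 7, 8, 11]. So left = [9, 7, 8, 11]. Then left[-1] = 11.

11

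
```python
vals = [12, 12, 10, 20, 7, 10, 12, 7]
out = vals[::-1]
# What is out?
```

vals has length 8. The slice vals[::-1] selects indices [7, 6, 5, 4, 3, 2, 1, 0] (7->7, 6->12, 5->10, 4->7, 3->20, 2->10, 1->12, 0->12), giving [7, 12, 10, 7, 20, 10, 12, 12].

[7, 12, 10, 7, 20, 10, 12, 12]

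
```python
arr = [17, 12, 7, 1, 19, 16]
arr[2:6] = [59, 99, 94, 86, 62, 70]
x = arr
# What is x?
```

arr starts as [17, 12, 7, 1, 19, 16] (length 6). The slice arr[2:6] covers indices [2, 3, 4, 5] with values [7, 1, 19, 16]. Replacing that slice with [59, 99, 94, 86, 62, 70] (different length) produces [17, 12, 59, 99, 94, 86, 62, 70].

[17, 12, 59, 99, 94, 86, 62, 70]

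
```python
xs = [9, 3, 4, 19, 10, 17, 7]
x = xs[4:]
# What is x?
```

xs has length 7. The slice xs[4:] selects indices [4, 5, 6] (4->10, 5->17, 6->7), giving [10, 17, 7].

[10, 17, 7]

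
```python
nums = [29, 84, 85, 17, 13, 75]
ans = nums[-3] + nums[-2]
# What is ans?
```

nums has length 6. Negative index -3 maps to positive index 6 + (-3) = 3. nums[3] = 17.
nums has length 6. Negative index -2 maps to positive index 6 + (-2) = 4. nums[4] = 13.
Sum: 17 + 13 = 30.

30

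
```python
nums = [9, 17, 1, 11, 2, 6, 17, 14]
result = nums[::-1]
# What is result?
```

nums has length 8. The slice nums[::-1] selects indices [7, 6, 5, 4, 3, 2, 1, 0] (7->14, 6->17, 5->6, 4->2, 3->11, 2->1, 1->17, 0->9), giving [14, 17, 6, 2, 11, 1, 17, 9].

[14, 17, 6, 2, 11, 1, 17, 9]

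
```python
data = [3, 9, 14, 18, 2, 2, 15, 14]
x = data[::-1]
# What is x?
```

data has length 8. The slice data[::-1] selects indices [7, 6, 5, 4, 3, 2, 1, 0] (7->14, 6->15, 5->2, 4->2, 3->18, 2->14, 1->9, 0->3), giving [14, 15, 2, 2, 18, 14, 9, 3].

[14, 15, 2, 2, 18, 14, 9, 3]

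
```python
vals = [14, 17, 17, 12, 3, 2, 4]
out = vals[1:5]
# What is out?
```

vals has length 7. The slice vals[1:5] selects indices [1, 2, 3, 4] (1->17, 2->17, 3->12, 4->3), giving [17, 17, 12, 3].

[17, 17, 12, 3]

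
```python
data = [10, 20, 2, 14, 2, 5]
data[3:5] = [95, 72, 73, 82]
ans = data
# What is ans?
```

data starts as [10, 20, 2, 14, 2, 5] (length 6). The slice data[3:5] covers indices [3, 4] with values [14, 2]. Replacing that slice with [95, 72, 73, 82] (different length) produces [10, 20, 2, 95, 72, 73, 82, 5].

[10, 20, 2, 95, 72, 73, 82, 5]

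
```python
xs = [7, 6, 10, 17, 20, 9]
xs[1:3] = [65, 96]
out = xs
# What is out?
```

xs starts as [7, 6, 10, 17, 20, 9] (length 6). The slice xs[1:3] covers indices [1, 2] with values [6, 10]. Replacing that slice with [65, 96] (same length) produces [7, 65, 96, 17, 20, 9].

[7, 65, 96, 17, 20, 9]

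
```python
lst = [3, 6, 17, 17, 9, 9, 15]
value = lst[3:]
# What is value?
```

lst has length 7. The slice lst[3:] selects indices [3, 4, 5, 6] (3->17, 4->9, 5->9, 6->15), giving [17, 9, 9, 15].

[17, 9, 9, 15]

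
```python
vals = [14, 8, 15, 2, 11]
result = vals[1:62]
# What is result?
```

vals has length 5. The slice vals[1:62] selects indices [1, 2, 3, 4] (1->8, 2->15, 3->2, 4->11), giving [8, 15, 2, 11].

[8, 15, 2, 11]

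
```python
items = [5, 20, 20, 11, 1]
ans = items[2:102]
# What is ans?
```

items has length 5. The slice items[2:102] selects indices [2, 3, 4] (2->20, 3->11, 4->1), giving [20, 11, 1].

[20, 11, 1]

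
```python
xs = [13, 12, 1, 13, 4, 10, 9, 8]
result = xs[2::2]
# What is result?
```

xs has length 8. The slice xs[2::2] selects indices [2, 4, 6] (2->1, 4->4, 6->9), giving [1, 4, 9].

[1, 4, 9]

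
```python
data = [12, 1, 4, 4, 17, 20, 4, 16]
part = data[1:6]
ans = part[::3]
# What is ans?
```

data has length 8. The slice data[1:6] selects indices [1, 2, 3, 4, 5] (1->1, 2->4, 3->4, 4->17, 5->20), giving [1, 4, 4, 17, 20]. So part = [1, 4, 4, 17, 20]. part has length 5. The slice part[::3] selects indices [0, 3] (0->1, 3->17), giving [1, 17].

[1, 17]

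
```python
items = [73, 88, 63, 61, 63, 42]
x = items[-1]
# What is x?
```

items has length 6. Negative index -1 maps to positive index 6 + (-1) = 5. items[5] = 42.

42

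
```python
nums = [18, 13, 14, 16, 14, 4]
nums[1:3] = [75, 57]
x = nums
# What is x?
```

nums starts as [18, 13, 14, 16, 14, 4] (length 6). The slice nums[1:3] covers indices [1, 2] with values [13, 14]. Replacing that slice with [75, 57] (same length) produces [18, 75, 57, 16, 14, 4].

[18, 75, 57, 16, 14, 4]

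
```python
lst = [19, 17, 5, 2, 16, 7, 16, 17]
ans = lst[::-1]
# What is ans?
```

lst has length 8. The slice lst[::-1] selects indices [7, 6, 5, 4, 3, 2, 1, 0] (7->17, 6->16, 5->7, 4->16, 3->2, 2->5, 1->17, 0->19), giving [17, 16, 7, 16, 2, 5, 17, 19].

[17, 16, 7, 16, 2, 5, 17, 19]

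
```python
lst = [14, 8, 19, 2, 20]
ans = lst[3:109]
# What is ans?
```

lst has length 5. The slice lst[3:109] selects indices [3, 4] (3->2, 4->20), giving [2, 20].

[2, 20]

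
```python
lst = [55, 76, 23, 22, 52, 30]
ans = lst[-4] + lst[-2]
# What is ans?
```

lst has length 6. Negative index -4 maps to positive index 6 + (-4) = 2. lst[2] = 23.
lst has length 6. Negative index -2 maps to positive index 6 + (-2) = 4. lst[4] = 52.
Sum: 23 + 52 = 75.

75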